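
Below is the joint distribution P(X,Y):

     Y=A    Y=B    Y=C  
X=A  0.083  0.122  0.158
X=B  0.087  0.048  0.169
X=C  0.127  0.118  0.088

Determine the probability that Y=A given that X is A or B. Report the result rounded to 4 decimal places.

P(X=A) = 0.083 + 0.122 + 0.158 = 0.363.
P(X=B) = 0.087 + 0.048 + 0.169 = 0.304.
P(X ∈ {A, B}) = 0.363 + 0.304 = 0.667; P(Y=A, X ∈ {A, B}) = 0.083 + 0.087 = 0.170.
P(Y=A | X ∈ {A, B}) = 0.170/0.667 = 0.2549.

0.2549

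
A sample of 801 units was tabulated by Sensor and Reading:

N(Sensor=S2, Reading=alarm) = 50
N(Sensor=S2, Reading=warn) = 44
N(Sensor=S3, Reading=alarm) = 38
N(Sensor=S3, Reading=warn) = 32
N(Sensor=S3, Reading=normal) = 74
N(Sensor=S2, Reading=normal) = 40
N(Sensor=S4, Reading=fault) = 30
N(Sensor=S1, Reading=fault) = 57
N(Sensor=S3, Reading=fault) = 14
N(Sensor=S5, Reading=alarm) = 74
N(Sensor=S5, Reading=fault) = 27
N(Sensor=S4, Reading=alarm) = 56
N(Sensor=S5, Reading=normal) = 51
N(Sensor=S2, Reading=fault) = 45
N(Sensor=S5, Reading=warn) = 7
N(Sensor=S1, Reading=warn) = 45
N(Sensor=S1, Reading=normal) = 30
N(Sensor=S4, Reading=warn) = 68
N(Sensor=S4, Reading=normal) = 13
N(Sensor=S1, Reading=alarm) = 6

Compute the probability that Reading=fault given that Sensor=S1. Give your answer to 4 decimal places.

0.4130

Total with Sensor=S1: 30 + 45 + 6 + 57 = 138.
P(Reading=fault | Sensor=S1) = 57/138 = 0.4130.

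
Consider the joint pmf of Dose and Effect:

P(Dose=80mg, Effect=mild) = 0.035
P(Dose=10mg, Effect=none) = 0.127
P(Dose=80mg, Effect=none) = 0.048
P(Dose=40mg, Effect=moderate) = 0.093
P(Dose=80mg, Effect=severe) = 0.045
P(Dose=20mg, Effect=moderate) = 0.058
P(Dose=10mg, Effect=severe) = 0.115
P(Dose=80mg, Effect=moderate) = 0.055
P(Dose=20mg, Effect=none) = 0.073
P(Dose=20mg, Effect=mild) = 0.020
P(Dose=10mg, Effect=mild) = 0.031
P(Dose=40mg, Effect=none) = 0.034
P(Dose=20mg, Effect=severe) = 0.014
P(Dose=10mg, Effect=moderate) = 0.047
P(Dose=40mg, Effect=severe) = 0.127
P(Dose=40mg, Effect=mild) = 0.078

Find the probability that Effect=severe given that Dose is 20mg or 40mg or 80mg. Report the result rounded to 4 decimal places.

0.2735

P(Dose=20mg) = 0.073 + 0.020 + 0.058 + 0.014 = 0.165.
P(Dose=40mg) = 0.034 + 0.078 + 0.093 + 0.127 = 0.332.
P(Dose=80mg) = 0.048 + 0.035 + 0.055 + 0.045 = 0.183.
P(Dose ∈ {20mg, 40mg, 80mg}) = 0.165 + 0.332 + 0.183 = 0.680; P(Effect=severe, Dose ∈ {20mg, 40mg, 80mg}) = 0.014 + 0.127 + 0.045 = 0.186.
P(Effect=severe | Dose ∈ {20mg, 40mg, 80mg}) = 0.186/0.680 = 0.2735.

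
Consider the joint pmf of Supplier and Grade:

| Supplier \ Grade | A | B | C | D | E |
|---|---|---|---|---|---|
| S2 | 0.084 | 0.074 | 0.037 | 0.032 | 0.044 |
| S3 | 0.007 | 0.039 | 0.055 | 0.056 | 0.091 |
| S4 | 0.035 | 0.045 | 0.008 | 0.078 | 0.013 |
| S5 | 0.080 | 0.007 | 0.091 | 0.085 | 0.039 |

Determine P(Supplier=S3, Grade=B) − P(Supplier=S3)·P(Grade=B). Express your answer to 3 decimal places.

-0.002

P(Supplier=S3) = 0.007 + 0.039 + 0.055 + 0.056 + 0.091 = 0.248.
P(Grade=B) = 0.074 + 0.039 + 0.045 + 0.007 = 0.165.
P(Supplier=S3, Grade=B) − P(Supplier=S3)P(Grade=B) = 0.039 − 0.248×0.165 = -0.002.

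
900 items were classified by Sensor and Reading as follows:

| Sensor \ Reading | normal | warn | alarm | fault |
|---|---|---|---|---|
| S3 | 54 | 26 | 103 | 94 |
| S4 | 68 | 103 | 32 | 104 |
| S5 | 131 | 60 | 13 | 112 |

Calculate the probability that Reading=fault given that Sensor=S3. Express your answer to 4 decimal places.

0.3394

Total with Sensor=S3: 54 + 26 + 103 + 94 = 277.
P(Reading=fault | Sensor=S3) = 94/277 = 0.3394.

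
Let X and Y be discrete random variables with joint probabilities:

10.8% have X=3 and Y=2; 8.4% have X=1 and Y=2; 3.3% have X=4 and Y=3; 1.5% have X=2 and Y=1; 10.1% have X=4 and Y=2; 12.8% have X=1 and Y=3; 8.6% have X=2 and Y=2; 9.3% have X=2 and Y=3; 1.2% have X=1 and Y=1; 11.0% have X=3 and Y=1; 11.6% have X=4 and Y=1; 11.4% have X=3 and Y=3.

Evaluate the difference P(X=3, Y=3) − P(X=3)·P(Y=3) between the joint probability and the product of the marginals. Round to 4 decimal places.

-0.0082

P(X=3) = 0.110 + 0.108 + 0.114 = 0.332.
P(Y=3) = 0.128 + 0.093 + 0.114 + 0.033 = 0.368.
P(X=3, Y=3) − P(X=3)P(Y=3) = 0.114 − 0.332×0.368 = -0.0082.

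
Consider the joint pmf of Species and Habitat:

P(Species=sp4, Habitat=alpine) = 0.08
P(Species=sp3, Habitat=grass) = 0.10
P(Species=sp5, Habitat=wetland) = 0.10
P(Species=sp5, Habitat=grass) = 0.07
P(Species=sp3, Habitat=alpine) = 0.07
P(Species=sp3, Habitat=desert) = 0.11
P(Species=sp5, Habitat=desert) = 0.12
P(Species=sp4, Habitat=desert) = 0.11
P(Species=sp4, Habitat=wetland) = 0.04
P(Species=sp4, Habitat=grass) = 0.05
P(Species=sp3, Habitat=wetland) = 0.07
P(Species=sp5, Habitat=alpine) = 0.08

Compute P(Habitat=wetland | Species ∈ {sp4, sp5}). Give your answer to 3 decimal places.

P(Species=sp4) = 0.05 + 0.04 + 0.11 + 0.08 = 0.28.
P(Species=sp5) = 0.07 + 0.10 + 0.12 + 0.08 = 0.37.
P(Species ∈ {sp4, sp5}) = 0.28 + 0.37 = 0.65; P(Habitat=wetland, Species ∈ {sp4, sp5}) = 0.04 + 0.10 = 0.14.
P(Habitat=wetland | Species ∈ {sp4, sp5}) = 0.14/0.65 = 0.215.

0.215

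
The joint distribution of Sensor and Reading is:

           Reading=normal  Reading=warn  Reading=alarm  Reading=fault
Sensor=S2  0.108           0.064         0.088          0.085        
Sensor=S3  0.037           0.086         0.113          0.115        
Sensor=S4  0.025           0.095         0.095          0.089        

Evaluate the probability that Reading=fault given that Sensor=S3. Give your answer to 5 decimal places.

0.32764

P(Sensor=S3) = 0.037 + 0.086 + 0.113 + 0.115 = 0.351.
P(Reading=fault | Sensor=S3) = 0.115/0.351 = 0.32764.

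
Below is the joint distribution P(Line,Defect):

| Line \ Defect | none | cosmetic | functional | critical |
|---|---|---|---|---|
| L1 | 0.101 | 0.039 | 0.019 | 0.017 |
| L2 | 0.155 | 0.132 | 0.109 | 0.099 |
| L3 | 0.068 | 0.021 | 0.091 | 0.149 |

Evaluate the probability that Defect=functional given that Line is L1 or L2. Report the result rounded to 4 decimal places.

0.1908

P(Line=L1) = 0.101 + 0.039 + 0.019 + 0.017 = 0.176.
P(Line=L2) = 0.155 + 0.132 + 0.109 + 0.099 = 0.495.
P(Line ∈ {L1, L2}) = 0.176 + 0.495 = 0.671; P(Defect=functional, Line ∈ {L1, L2}) = 0.019 + 0.109 = 0.128.
P(Defect=functional | Line ∈ {L1, L2}) = 0.128/0.671 = 0.1908.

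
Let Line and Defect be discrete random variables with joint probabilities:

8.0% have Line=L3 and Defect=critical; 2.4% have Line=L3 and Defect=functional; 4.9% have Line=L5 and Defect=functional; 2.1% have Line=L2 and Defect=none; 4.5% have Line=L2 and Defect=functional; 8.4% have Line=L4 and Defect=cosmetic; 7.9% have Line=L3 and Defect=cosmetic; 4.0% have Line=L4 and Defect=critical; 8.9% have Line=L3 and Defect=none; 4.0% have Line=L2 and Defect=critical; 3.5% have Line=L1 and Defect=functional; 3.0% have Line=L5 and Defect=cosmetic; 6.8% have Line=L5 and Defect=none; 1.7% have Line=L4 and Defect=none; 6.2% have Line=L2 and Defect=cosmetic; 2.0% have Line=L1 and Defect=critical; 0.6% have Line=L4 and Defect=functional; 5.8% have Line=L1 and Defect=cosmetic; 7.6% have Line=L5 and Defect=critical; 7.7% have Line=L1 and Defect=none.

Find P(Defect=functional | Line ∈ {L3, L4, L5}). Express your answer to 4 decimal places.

P(Line=L3) = 0.089 + 0.079 + 0.024 + 0.080 = 0.272.
P(Line=L4) = 0.017 + 0.084 + 0.006 + 0.040 = 0.147.
P(Line=L5) = 0.068 + 0.030 + 0.049 + 0.076 = 0.223.
P(Line ∈ {L3, L4, L5}) = 0.272 + 0.147 + 0.223 = 0.642; P(Defect=functional, Line ∈ {L3, L4, L5}) = 0.024 + 0.006 + 0.049 = 0.079.
P(Defect=functional | Line ∈ {L3, L4, L5}) = 0.079/0.642 = 0.1231.

0.1231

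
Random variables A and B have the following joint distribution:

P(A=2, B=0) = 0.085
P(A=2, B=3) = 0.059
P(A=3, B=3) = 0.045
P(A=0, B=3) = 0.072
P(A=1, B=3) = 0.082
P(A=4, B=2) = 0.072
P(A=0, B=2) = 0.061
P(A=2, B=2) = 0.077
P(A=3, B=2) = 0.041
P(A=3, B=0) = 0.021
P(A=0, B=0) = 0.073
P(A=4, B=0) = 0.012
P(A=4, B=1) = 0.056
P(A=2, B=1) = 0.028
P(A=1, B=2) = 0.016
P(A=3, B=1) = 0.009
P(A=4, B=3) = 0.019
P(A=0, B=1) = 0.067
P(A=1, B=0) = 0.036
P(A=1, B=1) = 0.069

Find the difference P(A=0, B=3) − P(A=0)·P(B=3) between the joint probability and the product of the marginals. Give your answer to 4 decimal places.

P(A=0) = 0.073 + 0.067 + 0.061 + 0.072 = 0.273.
P(B=3) = 0.072 + 0.082 + 0.059 + 0.045 + 0.019 = 0.277.
P(A=0, B=3) − P(A=0)P(B=3) = 0.072 − 0.273×0.277 = -0.0036.

-0.0036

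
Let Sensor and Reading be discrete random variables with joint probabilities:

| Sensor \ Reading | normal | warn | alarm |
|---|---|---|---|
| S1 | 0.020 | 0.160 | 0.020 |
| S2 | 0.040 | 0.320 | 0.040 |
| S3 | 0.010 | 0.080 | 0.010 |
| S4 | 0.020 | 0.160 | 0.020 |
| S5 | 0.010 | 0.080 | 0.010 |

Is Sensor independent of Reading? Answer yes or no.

Every cell satisfies P(Sensor,Reading) = P(Sensor)·P(Reading). For instance P(Sensor=S3) = 0.100, P(Reading=alarm) = 0.100, and 0.100×0.100 = 0.010 matches the joint entry. So Sensor and Reading are independent.

yes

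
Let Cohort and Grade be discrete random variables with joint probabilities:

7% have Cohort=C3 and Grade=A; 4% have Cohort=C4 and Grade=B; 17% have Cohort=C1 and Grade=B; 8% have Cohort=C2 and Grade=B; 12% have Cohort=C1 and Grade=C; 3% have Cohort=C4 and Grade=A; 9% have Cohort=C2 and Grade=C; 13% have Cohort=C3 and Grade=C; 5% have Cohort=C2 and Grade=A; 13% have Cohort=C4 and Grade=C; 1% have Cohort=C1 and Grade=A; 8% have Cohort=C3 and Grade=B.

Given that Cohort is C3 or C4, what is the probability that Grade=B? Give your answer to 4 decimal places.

P(Cohort=C3) = 0.07 + 0.08 + 0.13 = 0.28.
P(Cohort=C4) = 0.03 + 0.04 + 0.13 = 0.20.
P(Cohort ∈ {C3, C4}) = 0.28 + 0.20 = 0.48; P(Grade=B, Cohort ∈ {C3, C4}) = 0.08 + 0.04 = 0.12.
P(Grade=B | Cohort ∈ {C3, C4}) = 0.12/0.48 = 0.2500.

0.2500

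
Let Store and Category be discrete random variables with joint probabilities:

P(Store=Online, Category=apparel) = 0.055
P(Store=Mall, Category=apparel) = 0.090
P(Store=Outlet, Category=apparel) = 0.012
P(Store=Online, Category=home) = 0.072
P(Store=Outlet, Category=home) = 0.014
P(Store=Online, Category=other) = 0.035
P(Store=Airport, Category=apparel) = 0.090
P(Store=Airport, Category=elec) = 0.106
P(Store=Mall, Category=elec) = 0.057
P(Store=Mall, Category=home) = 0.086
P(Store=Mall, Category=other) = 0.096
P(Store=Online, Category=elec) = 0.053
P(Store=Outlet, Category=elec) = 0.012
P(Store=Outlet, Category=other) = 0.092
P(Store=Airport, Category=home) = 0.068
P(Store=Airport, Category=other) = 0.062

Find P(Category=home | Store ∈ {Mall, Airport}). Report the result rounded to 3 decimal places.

P(Store=Mall) = 0.090 + 0.057 + 0.086 + 0.096 = 0.329.
P(Store=Airport) = 0.090 + 0.106 + 0.068 + 0.062 = 0.326.
P(Store ∈ {Mall, Airport}) = 0.329 + 0.326 = 0.655; P(Category=home, Store ∈ {Mall, Airport}) = 0.086 + 0.068 = 0.154.
P(Category=home | Store ∈ {Mall, Airport}) = 0.154/0.655 = 0.235.

0.235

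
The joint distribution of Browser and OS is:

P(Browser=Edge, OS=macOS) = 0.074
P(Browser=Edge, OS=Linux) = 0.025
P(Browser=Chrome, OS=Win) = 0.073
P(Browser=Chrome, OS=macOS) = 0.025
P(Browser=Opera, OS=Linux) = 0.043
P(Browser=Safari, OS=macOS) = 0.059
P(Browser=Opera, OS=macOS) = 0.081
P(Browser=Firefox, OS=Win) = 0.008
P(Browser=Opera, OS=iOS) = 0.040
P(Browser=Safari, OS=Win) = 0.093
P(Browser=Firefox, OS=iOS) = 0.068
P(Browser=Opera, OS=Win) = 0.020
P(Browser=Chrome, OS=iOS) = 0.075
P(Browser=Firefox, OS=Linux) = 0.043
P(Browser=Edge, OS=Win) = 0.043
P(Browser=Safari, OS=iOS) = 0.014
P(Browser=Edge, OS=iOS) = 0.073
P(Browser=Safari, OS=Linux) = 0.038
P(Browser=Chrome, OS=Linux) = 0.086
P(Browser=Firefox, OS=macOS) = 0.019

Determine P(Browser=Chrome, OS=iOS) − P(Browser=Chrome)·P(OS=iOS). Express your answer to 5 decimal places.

0.00507

P(Browser=Chrome) = 0.073 + 0.025 + 0.086 + 0.075 = 0.259.
P(OS=iOS) = 0.075 + 0.068 + 0.014 + 0.073 + 0.040 = 0.270.
P(Browser=Chrome, OS=iOS) − P(Browser=Chrome)P(OS=iOS) = 0.075 − 0.259×0.270 = 0.00507.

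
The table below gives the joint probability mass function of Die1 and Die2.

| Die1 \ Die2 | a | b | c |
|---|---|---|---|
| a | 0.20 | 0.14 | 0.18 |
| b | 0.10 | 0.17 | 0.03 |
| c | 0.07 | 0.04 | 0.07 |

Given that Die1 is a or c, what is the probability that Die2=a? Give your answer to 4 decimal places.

P(Die1=a) = 0.20 + 0.14 + 0.18 = 0.52.
P(Die1=c) = 0.07 + 0.04 + 0.07 = 0.18.
P(Die1 ∈ {a, c}) = 0.52 + 0.18 = 0.70; P(Die2=a, Die1 ∈ {a, c}) = 0.20 + 0.07 = 0.27.
P(Die2=a | Die1 ∈ {a, c}) = 0.27/0.70 = 0.3857.

0.3857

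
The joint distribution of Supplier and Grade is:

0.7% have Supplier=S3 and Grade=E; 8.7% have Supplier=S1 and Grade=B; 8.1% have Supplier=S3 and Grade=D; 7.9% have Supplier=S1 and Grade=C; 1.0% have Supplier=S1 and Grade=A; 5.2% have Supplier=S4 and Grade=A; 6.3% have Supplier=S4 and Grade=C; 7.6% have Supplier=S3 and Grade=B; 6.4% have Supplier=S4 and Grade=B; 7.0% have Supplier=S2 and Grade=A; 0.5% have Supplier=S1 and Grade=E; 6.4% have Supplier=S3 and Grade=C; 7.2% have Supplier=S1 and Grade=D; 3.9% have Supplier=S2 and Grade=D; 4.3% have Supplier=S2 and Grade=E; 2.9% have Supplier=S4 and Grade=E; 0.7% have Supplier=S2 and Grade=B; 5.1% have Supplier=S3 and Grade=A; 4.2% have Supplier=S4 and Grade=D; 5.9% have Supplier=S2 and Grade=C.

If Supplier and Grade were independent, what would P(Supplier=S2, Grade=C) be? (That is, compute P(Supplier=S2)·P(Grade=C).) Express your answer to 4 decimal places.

0.0578

P(Supplier=S2) = 0.070 + 0.007 + 0.059 + 0.039 + 0.043 = 0.218.
P(Grade=C) = 0.079 + 0.059 + 0.064 + 0.063 = 0.265.
Product: 0.218 × 0.265 = 0.0578.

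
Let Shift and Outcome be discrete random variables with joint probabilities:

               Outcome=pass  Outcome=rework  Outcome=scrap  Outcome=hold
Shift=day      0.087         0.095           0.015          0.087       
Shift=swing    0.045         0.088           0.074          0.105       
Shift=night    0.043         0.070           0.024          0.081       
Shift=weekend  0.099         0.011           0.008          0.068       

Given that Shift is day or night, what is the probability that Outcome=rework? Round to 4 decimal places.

0.3287

P(Shift=day) = 0.087 + 0.095 + 0.015 + 0.087 = 0.284.
P(Shift=night) = 0.043 + 0.070 + 0.024 + 0.081 = 0.218.
P(Shift ∈ {day, night}) = 0.284 + 0.218 = 0.502; P(Outcome=rework, Shift ∈ {day, night}) = 0.095 + 0.070 = 0.165.
P(Outcome=rework | Shift ∈ {day, night}) = 0.165/0.502 = 0.3287.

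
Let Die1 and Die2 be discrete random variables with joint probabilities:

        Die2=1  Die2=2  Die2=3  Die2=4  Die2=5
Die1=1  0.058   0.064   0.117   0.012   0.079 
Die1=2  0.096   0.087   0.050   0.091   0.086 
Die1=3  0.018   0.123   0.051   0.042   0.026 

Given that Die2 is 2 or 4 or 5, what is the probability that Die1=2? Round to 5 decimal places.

0.43279

P(Die2=2) = 0.064 + 0.087 + 0.123 = 0.274.
P(Die2=4) = 0.012 + 0.091 + 0.042 = 0.145.
P(Die2=5) = 0.079 + 0.086 + 0.026 = 0.191.
P(Die2 ∈ {2, 4, 5}) = 0.274 + 0.145 + 0.191 = 0.610; P(Die1=2, Die2 ∈ {2, 4, 5}) = 0.087 + 0.091 + 0.086 = 0.264.
P(Die1=2 | Die2 ∈ {2, 4, 5}) = 0.264/0.610 = 0.43279.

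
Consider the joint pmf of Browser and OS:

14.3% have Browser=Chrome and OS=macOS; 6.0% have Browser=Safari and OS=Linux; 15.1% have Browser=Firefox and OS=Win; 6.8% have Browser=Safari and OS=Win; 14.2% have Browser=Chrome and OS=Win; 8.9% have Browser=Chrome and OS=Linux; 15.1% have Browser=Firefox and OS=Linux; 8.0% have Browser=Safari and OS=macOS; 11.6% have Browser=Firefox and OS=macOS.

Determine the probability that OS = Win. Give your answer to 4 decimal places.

P(OS=Win) = 0.142 + 0.151 + 0.068 = 0.361.

0.3610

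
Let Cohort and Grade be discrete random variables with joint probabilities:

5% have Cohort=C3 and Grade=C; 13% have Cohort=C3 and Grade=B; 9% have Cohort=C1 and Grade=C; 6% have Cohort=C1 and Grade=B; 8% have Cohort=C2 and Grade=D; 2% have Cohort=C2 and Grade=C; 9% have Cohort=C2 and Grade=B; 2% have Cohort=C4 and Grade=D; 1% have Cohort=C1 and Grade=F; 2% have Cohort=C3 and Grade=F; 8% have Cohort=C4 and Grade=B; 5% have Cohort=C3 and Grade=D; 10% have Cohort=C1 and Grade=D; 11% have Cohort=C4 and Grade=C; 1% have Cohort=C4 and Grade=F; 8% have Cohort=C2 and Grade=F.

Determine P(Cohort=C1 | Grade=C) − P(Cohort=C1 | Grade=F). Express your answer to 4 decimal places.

0.2500

P(Grade=C) = 0.09 + 0.02 + 0.05 + 0.11 = 0.27; P(Cohort=C1 | Grade=C) = 0.09/0.27 = 0.33333.
P(Grade=F) = 0.01 + 0.08 + 0.02 + 0.01 = 0.12; P(Cohort=C1 | Grade=F) = 0.01/0.12 = 0.08333.
Difference = 0.2500.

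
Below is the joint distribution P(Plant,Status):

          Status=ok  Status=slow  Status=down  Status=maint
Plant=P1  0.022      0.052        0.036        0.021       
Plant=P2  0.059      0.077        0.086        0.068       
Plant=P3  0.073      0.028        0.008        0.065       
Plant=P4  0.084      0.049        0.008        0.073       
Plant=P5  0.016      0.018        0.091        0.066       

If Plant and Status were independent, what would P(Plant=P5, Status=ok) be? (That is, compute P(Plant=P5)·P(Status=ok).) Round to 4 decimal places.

P(Plant=P5) = 0.016 + 0.018 + 0.091 + 0.066 = 0.191.
P(Status=ok) = 0.022 + 0.059 + 0.073 + 0.084 + 0.016 = 0.254.
Product: 0.191 × 0.254 = 0.0485.

0.0485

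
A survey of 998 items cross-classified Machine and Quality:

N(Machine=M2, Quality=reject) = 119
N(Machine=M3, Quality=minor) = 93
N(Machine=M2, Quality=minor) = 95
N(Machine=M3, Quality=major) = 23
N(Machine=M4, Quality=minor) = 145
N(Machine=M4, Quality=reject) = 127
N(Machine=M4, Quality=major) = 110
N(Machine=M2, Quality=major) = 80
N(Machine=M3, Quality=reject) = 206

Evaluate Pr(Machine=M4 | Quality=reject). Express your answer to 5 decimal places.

0.28097

Total with Quality=reject: 119 + 206 + 127 = 452.
P(Machine=M4 | Quality=reject) = 127/452 = 0.28097.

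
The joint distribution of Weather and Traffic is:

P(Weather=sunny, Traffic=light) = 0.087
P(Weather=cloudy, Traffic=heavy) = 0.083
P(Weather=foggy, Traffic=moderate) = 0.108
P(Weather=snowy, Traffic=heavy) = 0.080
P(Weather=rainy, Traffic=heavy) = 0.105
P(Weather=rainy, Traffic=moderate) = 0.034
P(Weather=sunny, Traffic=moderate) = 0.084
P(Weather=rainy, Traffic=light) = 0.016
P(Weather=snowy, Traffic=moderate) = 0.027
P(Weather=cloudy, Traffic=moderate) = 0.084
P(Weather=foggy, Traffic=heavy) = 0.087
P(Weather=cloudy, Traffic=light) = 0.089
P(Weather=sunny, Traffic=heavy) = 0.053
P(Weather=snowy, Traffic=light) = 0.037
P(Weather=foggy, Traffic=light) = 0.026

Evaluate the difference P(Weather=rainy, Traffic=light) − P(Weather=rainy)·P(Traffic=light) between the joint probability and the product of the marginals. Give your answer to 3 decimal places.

-0.024

P(Weather=rainy) = 0.016 + 0.034 + 0.105 = 0.155.
P(Traffic=light) = 0.087 + 0.089 + 0.016 + 0.037 + 0.026 = 0.255.
P(Weather=rainy, Traffic=light) − P(Weather=rainy)P(Traffic=light) = 0.016 − 0.155×0.255 = -0.024.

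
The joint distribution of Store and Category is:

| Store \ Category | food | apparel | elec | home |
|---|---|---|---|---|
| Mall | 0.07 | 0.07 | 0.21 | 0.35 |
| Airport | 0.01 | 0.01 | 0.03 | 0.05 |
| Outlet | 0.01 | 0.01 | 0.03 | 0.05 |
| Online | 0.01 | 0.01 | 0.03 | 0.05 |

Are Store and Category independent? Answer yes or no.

Every cell satisfies P(Store,Category) = P(Store)·P(Category). For instance P(Store=Airport) = 0.10, P(Category=food) = 0.10, and 0.10×0.10 = 0.01 matches the joint entry. So Store and Category are independent.

yes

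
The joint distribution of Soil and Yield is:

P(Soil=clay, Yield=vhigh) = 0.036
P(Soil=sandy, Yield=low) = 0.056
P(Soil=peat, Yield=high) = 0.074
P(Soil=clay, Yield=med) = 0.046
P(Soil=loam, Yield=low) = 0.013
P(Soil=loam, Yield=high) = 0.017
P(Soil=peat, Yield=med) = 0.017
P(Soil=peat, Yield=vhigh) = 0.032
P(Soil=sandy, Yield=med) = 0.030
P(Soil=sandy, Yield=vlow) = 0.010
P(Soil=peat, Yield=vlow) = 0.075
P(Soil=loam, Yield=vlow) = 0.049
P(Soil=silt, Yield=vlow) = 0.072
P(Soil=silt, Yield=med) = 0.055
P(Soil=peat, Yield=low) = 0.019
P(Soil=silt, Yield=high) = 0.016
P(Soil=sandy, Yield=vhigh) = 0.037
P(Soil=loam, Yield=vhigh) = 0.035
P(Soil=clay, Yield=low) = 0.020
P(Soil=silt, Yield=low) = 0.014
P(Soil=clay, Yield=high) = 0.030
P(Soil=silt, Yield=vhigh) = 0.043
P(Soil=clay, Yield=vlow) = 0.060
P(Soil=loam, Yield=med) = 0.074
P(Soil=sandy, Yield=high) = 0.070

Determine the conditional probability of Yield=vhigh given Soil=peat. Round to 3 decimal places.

P(Soil=peat) = 0.075 + 0.019 + 0.017 + 0.074 + 0.032 = 0.217.
P(Yield=vhigh | Soil=peat) = 0.032/0.217 = 0.147.

0.147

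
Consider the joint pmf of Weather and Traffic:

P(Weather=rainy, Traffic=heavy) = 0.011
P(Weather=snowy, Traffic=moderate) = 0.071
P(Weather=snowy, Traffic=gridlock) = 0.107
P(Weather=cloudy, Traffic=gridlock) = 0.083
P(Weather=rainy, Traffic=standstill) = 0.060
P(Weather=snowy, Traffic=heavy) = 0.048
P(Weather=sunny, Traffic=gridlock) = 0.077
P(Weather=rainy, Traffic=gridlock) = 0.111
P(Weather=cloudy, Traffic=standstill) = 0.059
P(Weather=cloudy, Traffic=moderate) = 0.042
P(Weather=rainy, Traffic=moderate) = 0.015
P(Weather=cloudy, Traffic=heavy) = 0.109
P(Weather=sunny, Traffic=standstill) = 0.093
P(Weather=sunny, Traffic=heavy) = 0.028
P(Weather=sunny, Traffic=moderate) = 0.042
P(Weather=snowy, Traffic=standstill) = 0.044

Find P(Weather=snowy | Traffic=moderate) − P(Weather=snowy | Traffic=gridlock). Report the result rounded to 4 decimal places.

P(Traffic=moderate) = 0.042 + 0.042 + 0.015 + 0.071 = 0.170; P(Weather=snowy | Traffic=moderate) = 0.071/0.170 = 0.41765.
P(Traffic=gridlock) = 0.077 + 0.083 + 0.111 + 0.107 = 0.378; P(Weather=snowy | Traffic=gridlock) = 0.107/0.378 = 0.28307.
Difference = 0.1346.

0.1346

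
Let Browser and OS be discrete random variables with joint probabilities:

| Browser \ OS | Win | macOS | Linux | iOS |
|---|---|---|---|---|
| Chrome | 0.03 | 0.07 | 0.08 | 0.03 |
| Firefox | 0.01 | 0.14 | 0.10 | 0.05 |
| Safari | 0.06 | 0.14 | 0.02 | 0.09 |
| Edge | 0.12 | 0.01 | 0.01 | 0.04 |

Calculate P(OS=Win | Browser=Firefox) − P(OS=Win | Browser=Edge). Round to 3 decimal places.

-0.633

P(Browser=Firefox) = 0.01 + 0.14 + 0.10 + 0.05 = 0.30; P(OS=Win | Browser=Firefox) = 0.01/0.30 = 0.0333.
P(Browser=Edge) = 0.12 + 0.01 + 0.01 + 0.04 = 0.18; P(OS=Win | Browser=Edge) = 0.12/0.18 = 0.6667.
Difference = -0.633.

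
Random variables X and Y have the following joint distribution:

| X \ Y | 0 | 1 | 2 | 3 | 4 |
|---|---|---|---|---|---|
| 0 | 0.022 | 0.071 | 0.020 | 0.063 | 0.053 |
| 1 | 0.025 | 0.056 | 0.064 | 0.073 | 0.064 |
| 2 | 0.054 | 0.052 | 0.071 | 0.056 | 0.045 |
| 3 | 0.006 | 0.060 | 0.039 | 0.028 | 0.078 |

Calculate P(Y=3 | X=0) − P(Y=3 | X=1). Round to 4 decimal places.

P(X=0) = 0.022 + 0.071 + 0.020 + 0.063 + 0.053 = 0.229; P(Y=3 | X=0) = 0.063/0.229 = 0.27511.
P(X=1) = 0.025 + 0.056 + 0.064 + 0.073 + 0.064 = 0.282; P(Y=3 | X=1) = 0.073/0.282 = 0.25887.
Difference = 0.0162.

0.0162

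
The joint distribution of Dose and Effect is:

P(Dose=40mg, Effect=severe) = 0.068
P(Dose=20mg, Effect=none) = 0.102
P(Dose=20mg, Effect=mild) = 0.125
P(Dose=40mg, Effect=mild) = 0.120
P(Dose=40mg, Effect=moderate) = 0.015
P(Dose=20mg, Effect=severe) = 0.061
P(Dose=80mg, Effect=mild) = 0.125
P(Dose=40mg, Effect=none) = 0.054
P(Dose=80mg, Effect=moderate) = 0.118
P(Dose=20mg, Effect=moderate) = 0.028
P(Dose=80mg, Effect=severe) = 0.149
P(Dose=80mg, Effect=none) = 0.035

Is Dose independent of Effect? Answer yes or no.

P(Dose=80mg) = 0.427 and P(Effect=moderate) = 0.161, so their product is 0.06875, but P(Dose=80mg, Effect=moderate) = 0.118. Since these differ, Dose and Effect are not independent.

no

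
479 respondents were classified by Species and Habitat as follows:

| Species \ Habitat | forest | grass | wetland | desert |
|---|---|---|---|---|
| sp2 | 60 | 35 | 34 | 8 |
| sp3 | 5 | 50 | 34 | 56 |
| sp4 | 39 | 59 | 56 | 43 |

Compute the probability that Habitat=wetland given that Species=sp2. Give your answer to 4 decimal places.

Total with Species=sp2: 60 + 35 + 34 + 8 = 137.
P(Habitat=wetland | Species=sp2) = 34/137 = 0.2482.

0.2482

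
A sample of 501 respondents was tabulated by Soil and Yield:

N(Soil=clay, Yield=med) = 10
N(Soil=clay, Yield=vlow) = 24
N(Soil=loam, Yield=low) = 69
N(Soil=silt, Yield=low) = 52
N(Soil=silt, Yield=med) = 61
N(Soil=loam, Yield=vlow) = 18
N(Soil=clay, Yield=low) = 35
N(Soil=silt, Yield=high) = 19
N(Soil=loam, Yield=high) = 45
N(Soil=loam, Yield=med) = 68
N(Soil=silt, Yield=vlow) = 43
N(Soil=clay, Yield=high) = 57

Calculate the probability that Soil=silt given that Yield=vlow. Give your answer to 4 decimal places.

0.5059

Total with Yield=vlow: 18 + 24 + 43 = 85.
P(Soil=silt | Yield=vlow) = 43/85 = 0.5059.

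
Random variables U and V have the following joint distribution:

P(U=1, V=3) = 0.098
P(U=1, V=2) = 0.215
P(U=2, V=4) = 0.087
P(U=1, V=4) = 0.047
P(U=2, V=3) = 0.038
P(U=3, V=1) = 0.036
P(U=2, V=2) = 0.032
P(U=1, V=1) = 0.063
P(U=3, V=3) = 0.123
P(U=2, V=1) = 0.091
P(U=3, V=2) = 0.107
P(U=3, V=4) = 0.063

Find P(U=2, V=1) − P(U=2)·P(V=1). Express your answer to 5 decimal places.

P(U=2) = 0.091 + 0.032 + 0.038 + 0.087 = 0.248.
P(V=1) = 0.063 + 0.091 + 0.036 = 0.190.
P(U=2, V=1) − P(U=2)P(V=1) = 0.091 − 0.248×0.190 = 0.04388.

0.04388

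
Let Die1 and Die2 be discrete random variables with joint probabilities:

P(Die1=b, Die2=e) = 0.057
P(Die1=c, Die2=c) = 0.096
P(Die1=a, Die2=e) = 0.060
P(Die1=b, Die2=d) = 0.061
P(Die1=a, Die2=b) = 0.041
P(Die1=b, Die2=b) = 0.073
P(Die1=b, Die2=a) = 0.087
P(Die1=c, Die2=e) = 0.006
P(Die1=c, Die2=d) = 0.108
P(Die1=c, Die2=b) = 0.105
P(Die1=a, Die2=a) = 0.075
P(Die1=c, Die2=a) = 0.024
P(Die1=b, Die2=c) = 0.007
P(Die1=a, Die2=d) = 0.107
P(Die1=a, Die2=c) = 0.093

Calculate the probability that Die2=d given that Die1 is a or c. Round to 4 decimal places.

0.3007

P(Die1=a) = 0.075 + 0.041 + 0.093 + 0.107 + 0.060 = 0.376.
P(Die1=c) = 0.024 + 0.105 + 0.096 + 0.108 + 0.006 = 0.339.
P(Die1 ∈ {a, c}) = 0.376 + 0.339 = 0.715; P(Die2=d, Die1 ∈ {a, c}) = 0.107 + 0.108 = 0.215.
P(Die2=d | Die1 ∈ {a, c}) = 0.215/0.715 = 0.3007.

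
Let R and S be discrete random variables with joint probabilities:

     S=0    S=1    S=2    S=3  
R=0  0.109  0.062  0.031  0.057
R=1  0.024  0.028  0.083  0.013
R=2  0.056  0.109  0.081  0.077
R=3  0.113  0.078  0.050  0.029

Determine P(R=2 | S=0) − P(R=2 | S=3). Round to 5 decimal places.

-0.25207

P(S=0) = 0.109 + 0.024 + 0.056 + 0.113 = 0.302; P(R=2 | S=0) = 0.056/0.302 = 0.185430.
P(S=3) = 0.057 + 0.013 + 0.077 + 0.029 = 0.176; P(R=2 | S=3) = 0.077/0.176 = 0.437500.
Difference = -0.25207.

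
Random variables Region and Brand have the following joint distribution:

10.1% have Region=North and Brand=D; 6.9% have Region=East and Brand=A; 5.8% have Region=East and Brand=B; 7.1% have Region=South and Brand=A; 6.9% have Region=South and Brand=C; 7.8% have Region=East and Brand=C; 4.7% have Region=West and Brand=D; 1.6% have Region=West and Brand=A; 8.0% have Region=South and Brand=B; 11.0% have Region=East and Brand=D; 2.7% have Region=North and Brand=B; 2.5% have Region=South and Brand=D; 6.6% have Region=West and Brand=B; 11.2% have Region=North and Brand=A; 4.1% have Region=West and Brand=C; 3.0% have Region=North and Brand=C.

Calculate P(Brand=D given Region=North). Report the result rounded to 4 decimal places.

P(Region=North) = 0.112 + 0.027 + 0.030 + 0.101 = 0.270.
P(Brand=D | Region=North) = 0.101/0.270 = 0.3741.

0.3741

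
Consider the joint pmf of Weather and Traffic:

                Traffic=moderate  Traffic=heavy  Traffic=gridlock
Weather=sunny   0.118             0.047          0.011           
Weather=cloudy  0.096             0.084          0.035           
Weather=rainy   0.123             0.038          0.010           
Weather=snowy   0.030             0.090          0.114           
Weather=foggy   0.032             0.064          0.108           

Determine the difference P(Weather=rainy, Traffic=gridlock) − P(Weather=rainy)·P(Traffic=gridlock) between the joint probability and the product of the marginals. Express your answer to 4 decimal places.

P(Weather=rainy) = 0.123 + 0.038 + 0.010 = 0.171.
P(Traffic=gridlock) = 0.011 + 0.035 + 0.010 + 0.114 + 0.108 = 0.278.
P(Weather=rainy, Traffic=gridlock) − P(Weather=rainy)P(Traffic=gridlock) = 0.010 − 0.171×0.278 = -0.0375.

-0.0375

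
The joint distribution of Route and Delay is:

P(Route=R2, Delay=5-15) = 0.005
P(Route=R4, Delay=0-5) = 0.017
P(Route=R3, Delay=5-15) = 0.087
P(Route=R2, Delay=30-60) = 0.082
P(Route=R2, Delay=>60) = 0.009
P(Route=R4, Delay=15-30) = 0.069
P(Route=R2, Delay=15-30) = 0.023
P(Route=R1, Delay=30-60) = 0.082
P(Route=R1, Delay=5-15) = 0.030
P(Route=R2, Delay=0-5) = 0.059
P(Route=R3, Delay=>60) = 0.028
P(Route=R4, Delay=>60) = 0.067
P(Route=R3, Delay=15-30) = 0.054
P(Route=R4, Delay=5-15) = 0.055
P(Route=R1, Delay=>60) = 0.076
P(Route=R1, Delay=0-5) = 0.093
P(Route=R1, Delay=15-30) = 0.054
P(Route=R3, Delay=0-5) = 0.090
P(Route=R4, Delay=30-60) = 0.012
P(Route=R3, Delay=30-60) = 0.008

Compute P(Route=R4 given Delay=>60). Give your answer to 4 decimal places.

P(Delay=>60) = 0.076 + 0.009 + 0.028 + 0.067 = 0.180.
P(Route=R4 | Delay=>60) = 0.067/0.180 = 0.3722.

0.3722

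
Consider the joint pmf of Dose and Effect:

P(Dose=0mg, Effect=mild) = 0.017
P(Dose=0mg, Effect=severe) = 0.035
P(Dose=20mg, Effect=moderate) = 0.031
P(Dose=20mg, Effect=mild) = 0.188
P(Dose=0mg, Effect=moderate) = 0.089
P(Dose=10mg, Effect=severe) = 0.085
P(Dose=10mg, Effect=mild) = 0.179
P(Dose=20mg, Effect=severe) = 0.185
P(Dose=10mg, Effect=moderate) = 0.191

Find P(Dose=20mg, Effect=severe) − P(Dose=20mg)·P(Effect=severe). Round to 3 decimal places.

0.062

P(Dose=20mg) = 0.188 + 0.031 + 0.185 = 0.404.
P(Effect=severe) = 0.035 + 0.085 + 0.185 = 0.305.
P(Dose=20mg, Effect=severe) − P(Dose=20mg)P(Effect=severe) = 0.185 − 0.404×0.305 = 0.062.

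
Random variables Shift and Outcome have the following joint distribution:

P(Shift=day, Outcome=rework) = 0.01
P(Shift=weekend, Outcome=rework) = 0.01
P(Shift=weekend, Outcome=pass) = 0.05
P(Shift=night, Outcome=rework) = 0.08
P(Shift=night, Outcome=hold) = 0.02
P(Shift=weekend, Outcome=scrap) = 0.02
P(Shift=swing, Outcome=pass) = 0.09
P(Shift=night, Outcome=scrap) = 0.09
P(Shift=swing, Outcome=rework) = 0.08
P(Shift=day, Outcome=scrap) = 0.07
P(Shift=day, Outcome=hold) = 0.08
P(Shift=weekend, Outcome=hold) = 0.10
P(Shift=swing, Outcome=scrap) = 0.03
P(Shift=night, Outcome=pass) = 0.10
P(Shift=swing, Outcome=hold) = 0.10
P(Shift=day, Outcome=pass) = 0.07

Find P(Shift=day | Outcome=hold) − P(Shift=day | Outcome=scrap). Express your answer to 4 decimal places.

-0.0667

P(Outcome=hold) = 0.08 + 0.10 + 0.02 + 0.10 = 0.30; P(Shift=day | Outcome=hold) = 0.08/0.30 = 0.26667.
P(Outcome=scrap) = 0.07 + 0.03 + 0.09 + 0.02 = 0.21; P(Shift=day | Outcome=scrap) = 0.07/0.21 = 0.33333.
Difference = -0.0667.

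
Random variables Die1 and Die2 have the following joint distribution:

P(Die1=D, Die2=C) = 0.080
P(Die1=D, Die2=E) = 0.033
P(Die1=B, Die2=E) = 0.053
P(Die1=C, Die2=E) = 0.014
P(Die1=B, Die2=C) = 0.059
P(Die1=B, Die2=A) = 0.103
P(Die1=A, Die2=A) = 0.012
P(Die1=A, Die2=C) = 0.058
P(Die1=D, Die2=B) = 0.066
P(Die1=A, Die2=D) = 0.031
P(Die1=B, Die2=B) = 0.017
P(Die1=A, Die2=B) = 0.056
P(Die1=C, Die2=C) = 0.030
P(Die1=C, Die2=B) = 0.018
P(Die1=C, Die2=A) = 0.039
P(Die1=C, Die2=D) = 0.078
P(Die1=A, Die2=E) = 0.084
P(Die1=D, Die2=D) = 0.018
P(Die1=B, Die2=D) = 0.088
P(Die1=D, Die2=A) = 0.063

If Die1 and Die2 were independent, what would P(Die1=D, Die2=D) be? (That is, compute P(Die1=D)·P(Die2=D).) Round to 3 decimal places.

0.056

P(Die1=D) = 0.063 + 0.066 + 0.080 + 0.018 + 0.033 = 0.260.
P(Die2=D) = 0.031 + 0.088 + 0.078 + 0.018 = 0.215.
Product: 0.260 × 0.215 = 0.056.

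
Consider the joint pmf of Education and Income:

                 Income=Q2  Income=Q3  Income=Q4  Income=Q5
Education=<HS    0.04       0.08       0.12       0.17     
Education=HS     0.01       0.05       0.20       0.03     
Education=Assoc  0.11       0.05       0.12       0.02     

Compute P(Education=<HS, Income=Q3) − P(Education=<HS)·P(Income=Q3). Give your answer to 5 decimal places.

P(Education=<HS) = 0.04 + 0.08 + 0.12 + 0.17 = 0.41.
P(Income=Q3) = 0.08 + 0.05 + 0.05 = 0.18.
P(Education=<HS, Income=Q3) − P(Education=<HS)P(Income=Q3) = 0.08 − 0.41×0.18 = 0.00620.

0.00620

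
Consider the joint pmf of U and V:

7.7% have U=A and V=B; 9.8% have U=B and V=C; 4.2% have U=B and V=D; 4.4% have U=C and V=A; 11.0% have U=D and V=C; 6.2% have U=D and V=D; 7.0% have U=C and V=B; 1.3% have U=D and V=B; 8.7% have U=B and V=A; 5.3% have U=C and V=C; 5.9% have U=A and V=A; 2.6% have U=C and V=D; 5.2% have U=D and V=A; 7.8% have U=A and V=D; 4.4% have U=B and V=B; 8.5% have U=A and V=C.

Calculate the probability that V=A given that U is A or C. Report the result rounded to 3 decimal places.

0.209

P(U=A) = 0.059 + 0.077 + 0.085 + 0.078 = 0.299.
P(U=C) = 0.044 + 0.070 + 0.053 + 0.026 = 0.193.
P(U ∈ {A, C}) = 0.299 + 0.193 = 0.492; P(V=A, U ∈ {A, C}) = 0.059 + 0.044 = 0.103.
P(V=A | U ∈ {A, C}) = 0.103/0.492 = 0.209.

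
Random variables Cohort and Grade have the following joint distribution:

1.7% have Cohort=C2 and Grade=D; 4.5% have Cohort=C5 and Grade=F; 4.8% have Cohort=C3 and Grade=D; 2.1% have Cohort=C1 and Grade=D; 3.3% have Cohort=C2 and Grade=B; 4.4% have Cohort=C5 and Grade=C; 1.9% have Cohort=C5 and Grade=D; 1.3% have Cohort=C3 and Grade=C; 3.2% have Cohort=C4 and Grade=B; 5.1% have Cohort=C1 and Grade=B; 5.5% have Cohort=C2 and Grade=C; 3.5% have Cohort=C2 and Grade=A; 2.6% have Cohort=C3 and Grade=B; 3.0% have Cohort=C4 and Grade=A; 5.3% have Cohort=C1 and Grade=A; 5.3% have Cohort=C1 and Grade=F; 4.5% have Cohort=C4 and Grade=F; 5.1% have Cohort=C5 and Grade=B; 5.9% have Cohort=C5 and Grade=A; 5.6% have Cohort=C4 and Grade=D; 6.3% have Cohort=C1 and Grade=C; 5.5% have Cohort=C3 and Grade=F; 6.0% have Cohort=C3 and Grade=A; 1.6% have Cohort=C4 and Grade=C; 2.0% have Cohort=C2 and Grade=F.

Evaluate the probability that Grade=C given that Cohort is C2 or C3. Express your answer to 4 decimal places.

0.1878

P(Cohort=C2) = 0.035 + 0.033 + 0.055 + 0.017 + 0.020 = 0.160.
P(Cohort=C3) = 0.060 + 0.026 + 0.013 + 0.048 + 0.055 = 0.202.
P(Cohort ∈ {C2, C3}) = 0.160 + 0.202 = 0.362; P(Grade=C, Cohort ∈ {C2, C3}) = 0.055 + 0.013 = 0.068.
P(Grade=C | Cohort ∈ {C2, C3}) = 0.068/0.362 = 0.1878.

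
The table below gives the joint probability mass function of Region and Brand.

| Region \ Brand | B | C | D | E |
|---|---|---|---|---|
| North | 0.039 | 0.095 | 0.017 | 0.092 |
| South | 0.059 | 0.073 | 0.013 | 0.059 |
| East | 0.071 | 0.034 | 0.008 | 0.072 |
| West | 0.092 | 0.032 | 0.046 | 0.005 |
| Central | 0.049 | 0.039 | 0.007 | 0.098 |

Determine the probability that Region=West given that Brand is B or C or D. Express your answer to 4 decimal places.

P(Brand=B) = 0.039 + 0.059 + 0.071 + 0.092 + 0.049 = 0.310.
P(Brand=C) = 0.095 + 0.073 + 0.034 + 0.032 + 0.039 = 0.273.
P(Brand=D) = 0.017 + 0.013 + 0.008 + 0.046 + 0.007 = 0.091.
P(Brand ∈ {B, C, D}) = 0.310 + 0.273 + 0.091 = 0.674; P(Region=West, Brand ∈ {B, C, D}) = 0.092 + 0.032 + 0.046 = 0.170.
P(Region=West | Brand ∈ {B, C, D}) = 0.170/0.674 = 0.2522.

0.2522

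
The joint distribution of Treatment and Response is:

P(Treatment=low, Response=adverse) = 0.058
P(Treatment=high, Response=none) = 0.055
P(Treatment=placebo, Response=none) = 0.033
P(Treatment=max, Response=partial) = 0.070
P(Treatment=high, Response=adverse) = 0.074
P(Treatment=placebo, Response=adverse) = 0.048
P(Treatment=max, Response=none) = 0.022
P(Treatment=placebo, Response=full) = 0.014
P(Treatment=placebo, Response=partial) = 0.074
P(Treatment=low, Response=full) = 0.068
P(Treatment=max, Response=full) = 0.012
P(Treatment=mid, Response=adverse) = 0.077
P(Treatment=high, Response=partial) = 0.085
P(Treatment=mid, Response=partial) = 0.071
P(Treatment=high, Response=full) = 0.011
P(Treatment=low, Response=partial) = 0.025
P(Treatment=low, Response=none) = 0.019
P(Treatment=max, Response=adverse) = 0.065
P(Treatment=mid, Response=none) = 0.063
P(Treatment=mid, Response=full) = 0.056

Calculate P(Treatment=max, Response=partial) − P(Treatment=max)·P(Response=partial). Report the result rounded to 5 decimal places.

P(Treatment=max) = 0.022 + 0.070 + 0.012 + 0.065 = 0.169.
P(Response=partial) = 0.074 + 0.025 + 0.071 + 0.085 + 0.070 = 0.325.
P(Treatment=max, Response=partial) − P(Treatment=max)P(Response=partial) = 0.070 − 0.169×0.325 = 0.01508.

0.01508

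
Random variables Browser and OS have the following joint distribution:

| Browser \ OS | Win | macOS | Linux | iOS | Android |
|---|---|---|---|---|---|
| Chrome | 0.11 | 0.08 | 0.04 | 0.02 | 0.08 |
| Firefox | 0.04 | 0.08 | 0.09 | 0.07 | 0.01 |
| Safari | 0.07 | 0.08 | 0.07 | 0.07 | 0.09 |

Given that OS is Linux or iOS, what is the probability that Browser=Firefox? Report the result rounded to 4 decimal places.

0.4444

P(OS=Linux) = 0.04 + 0.09 + 0.07 = 0.20.
P(OS=iOS) = 0.02 + 0.07 + 0.07 = 0.16.
P(OS ∈ {Linux, iOS}) = 0.20 + 0.16 = 0.36; P(Browser=Firefox, OS ∈ {Linux, iOS}) = 0.09 + 0.07 = 0.16.
P(Browser=Firefox | OS ∈ {Linux, iOS}) = 0.16/0.36 = 0.4444.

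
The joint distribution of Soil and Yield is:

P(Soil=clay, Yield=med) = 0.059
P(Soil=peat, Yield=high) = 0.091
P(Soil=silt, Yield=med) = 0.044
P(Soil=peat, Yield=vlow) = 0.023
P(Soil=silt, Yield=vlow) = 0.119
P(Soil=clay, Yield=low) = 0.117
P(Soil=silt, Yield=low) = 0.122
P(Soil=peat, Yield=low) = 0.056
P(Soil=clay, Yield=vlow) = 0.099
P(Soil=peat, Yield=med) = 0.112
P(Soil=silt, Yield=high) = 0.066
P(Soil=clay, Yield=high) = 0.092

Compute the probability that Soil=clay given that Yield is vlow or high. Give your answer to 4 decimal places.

0.3898

P(Yield=vlow) = 0.099 + 0.119 + 0.023 = 0.241.
P(Yield=high) = 0.092 + 0.066 + 0.091 = 0.249.
P(Yield ∈ {vlow, high}) = 0.241 + 0.249 = 0.490; P(Soil=clay, Yield ∈ {vlow, high}) = 0.099 + 0.092 = 0.191.
P(Soil=clay | Yield ∈ {vlow, high}) = 0.191/0.490 = 0.3898.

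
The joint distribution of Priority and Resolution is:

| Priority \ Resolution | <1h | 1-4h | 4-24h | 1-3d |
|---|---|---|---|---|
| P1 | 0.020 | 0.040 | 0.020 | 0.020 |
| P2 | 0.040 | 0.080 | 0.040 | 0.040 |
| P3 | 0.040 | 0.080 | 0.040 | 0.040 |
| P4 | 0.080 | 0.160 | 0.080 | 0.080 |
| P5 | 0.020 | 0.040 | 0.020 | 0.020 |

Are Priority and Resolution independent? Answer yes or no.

Every cell satisfies P(Priority,Resolution) = P(Priority)·P(Resolution). For instance P(Priority=P4) = 0.400, P(Resolution=4-24h) = 0.200, and 0.400×0.200 = 0.080 matches the joint entry. So Priority and Resolution are independent.

yes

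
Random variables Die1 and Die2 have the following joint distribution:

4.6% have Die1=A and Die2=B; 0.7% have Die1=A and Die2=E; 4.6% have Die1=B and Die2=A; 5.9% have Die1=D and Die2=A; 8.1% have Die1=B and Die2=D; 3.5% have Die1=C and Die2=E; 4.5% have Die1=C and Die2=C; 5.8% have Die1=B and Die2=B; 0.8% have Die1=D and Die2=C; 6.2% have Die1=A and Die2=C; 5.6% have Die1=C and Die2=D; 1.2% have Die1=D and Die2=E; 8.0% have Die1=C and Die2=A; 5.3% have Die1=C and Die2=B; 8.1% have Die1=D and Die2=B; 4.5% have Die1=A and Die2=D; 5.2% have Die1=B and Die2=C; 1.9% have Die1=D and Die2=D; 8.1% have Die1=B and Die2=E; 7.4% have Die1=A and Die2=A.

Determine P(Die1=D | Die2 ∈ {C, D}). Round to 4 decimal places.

P(Die2=C) = 0.062 + 0.052 + 0.045 + 0.008 = 0.167.
P(Die2=D) = 0.045 + 0.081 + 0.056 + 0.019 = 0.201.
P(Die2 ∈ {C, D}) = 0.167 + 0.201 = 0.368; P(Die1=D, Die2 ∈ {C, D}) = 0.008 + 0.019 = 0.027.
P(Die1=D | Die2 ∈ {C, D}) = 0.027/0.368 = 0.0734.

0.0734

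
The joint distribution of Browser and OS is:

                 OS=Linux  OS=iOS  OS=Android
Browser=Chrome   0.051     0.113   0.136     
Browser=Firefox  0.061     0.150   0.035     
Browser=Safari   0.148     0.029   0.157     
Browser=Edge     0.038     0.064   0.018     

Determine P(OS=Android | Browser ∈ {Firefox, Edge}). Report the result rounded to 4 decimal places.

0.1448

P(Browser=Firefox) = 0.061 + 0.150 + 0.035 = 0.246.
P(Browser=Edge) = 0.038 + 0.064 + 0.018 = 0.120.
P(Browser ∈ {Firefox, Edge}) = 0.246 + 0.120 = 0.366; P(OS=Android, Browser ∈ {Firefox, Edge}) = 0.035 + 0.018 = 0.053.
P(OS=Android | Browser ∈ {Firefox, Edge}) = 0.053/0.366 = 0.1448.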